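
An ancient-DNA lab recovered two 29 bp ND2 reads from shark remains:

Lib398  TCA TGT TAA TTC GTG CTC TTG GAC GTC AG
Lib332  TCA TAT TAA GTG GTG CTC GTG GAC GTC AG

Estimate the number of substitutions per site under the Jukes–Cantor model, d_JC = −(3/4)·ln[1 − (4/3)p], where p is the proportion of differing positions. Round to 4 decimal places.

Differing sites — 5:G/A; 10:T/G; 12:C/G; 19:T/G.
p = 4/29 = 0.137931.
d = −0.75 · ln(1 − (4/3)·0.137931) = −0.75 · ln(0.816092) = −0.75 · (-0.203228) = 0.1524.

0.1524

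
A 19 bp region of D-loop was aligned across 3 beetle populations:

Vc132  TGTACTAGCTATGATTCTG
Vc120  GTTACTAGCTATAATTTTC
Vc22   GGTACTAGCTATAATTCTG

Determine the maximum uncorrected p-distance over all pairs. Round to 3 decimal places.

Pairwise Hamming distances:
  Vc132 vs Vc120: 5
  Vc132 vs Vc22: 2
  Vc120 vs Vc22: 3
The largest is 5 mismatches, between Vc132 and Vc120; p = 5/19 = 0.263.

0.263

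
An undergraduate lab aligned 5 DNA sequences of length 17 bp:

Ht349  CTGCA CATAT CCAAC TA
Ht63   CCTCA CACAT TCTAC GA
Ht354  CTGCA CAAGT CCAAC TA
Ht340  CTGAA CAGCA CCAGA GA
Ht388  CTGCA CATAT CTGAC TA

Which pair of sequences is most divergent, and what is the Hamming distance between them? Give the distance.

Pairwise Hamming distances:
  Ht349 vs Ht63: 6
  Ht349 vs Ht354: 2
  Ht349 vs Ht340: 7
  Ht349 vs Ht388: 2
  Ht63 vs Ht354: 7
  Ht63 vs Ht340: 10
  Ht63 vs Ht388: 7
  Ht354 vs Ht340: 7
  Ht354 vs Ht388: 4
  Ht340 vs Ht388: 9
The largest is 10, between Ht63 and Ht340.

10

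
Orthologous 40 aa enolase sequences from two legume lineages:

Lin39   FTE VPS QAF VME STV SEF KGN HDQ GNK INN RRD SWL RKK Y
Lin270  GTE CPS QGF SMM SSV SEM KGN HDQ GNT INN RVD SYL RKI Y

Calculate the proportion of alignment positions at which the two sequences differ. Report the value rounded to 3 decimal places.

0.275

Mismatches occur at site 1 (F→G), site 4 (V→C), site 8 (A→G), site 10 (V→S), site 12 (E→M), site 14 (T→S), site 18 (F→M), site 27 (K→T), site 32 (R→V), site 35 (W→Y), site 39 (K→I).
There are 11 differences over 40 sites, so p = 11/40 = 0.275.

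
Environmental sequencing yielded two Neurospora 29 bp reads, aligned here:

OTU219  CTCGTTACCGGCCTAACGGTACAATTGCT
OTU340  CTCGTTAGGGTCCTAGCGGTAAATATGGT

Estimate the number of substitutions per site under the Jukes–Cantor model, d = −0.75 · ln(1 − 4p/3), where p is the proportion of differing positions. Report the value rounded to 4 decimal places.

Differing sites — 8:C/G; 9:C/G; 11:G/T; 16:A/G; 22:C/A; 24:A/T; 25:T/A; 28:C/G.
p = 8/29 = 0.275862.
d = −0.75 · ln(1 − (4/3)·0.275862) = −0.75 · ln(0.632184) = −0.75 · (-0.458575) = 0.3439.

0.3439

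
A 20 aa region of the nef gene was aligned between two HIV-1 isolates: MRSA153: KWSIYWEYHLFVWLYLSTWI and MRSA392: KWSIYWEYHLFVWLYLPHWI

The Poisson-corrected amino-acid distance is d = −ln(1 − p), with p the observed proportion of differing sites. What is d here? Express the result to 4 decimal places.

Differing sites — 17:S/P; 18:T/H.
p = 2/20 = 0.100000.
d = −ln(1 − 0.100000) = −ln(0.900000) = 0.1054.

0.1054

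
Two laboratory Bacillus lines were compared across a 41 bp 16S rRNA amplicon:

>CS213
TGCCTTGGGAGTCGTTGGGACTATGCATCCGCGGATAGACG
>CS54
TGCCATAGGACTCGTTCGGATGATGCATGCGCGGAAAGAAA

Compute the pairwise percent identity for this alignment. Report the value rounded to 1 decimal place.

The sequences differ at positions 5 (T/A), 7 (G/A), 11 (G/C), 17 (G/C), 21 (C/T), 22 (T/G), 29 (C/G), 36 (T/A), 40 (C/A), 41 (G/A).
31 of the 41 sites match, so the percent identity is 31/41 × 100 = 75.6%.

75.6%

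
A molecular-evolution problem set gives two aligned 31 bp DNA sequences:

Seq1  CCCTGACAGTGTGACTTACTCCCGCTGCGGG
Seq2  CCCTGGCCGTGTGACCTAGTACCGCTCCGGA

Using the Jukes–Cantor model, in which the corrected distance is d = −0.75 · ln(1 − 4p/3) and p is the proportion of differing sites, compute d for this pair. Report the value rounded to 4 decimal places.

0.2687

The sequences differ at positions 6 (A/G), 8 (A/C), 16 (T/C), 19 (C/G), 21 (C/A), 27 (G/C), 31 (G/A).
p = 7/31 = 0.225806.
d = −0.75 · ln(1 − (4/3)·0.225806) = −0.75 · ln(0.698925) = −0.75 · (-0.358212) = 0.2687.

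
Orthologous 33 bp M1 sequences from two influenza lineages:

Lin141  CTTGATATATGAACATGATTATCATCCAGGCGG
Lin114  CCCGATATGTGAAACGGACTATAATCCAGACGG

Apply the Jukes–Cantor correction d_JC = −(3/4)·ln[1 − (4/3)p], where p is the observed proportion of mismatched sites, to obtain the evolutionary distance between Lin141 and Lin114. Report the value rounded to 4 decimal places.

0.3390

Differing sites — 2:T/C; 3:T/C; 9:A/G; 14:C/A; 15:A/C; 16:T/G; 19:T/C; 23:C/A; 30:G/A.
p = 9/33 = 0.272727.
d = −0.75 · ln(1 − (4/3)·0.272727) = −0.75 · ln(0.636364) = −0.75 · (-0.451985) = 0.3390.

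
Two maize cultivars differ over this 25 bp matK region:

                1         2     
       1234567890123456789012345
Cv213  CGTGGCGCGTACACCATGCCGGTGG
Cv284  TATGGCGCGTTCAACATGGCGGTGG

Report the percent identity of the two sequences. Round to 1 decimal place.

80.0%

Mismatches occur at site 1 (C→T), site 2 (G→A), site 11 (A→T), site 14 (C→A), site 19 (C→G).
20 of the 25 sites match, so the percent identity is 20/25 × 100 = 80.0%.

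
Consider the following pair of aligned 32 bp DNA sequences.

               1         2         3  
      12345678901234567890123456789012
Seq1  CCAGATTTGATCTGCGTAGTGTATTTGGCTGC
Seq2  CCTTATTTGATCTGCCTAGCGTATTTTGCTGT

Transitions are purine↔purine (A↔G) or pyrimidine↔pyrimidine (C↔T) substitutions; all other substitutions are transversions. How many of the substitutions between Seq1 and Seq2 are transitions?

Differing sites — 3:A/T (Tv); 4:G/T (Tv); 16:G/C (Tv); 20:T/C (Ti); 27:G/T (Tv); 32:C/T (Ti).
Of the 6 differences, 2 transitions and 4 transversions, so the answer is 2.

2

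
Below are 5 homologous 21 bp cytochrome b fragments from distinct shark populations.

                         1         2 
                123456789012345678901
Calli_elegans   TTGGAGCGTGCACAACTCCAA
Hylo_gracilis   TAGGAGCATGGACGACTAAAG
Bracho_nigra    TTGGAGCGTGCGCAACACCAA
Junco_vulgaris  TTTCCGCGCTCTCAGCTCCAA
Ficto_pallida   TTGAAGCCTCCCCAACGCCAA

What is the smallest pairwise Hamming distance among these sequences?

Pairwise Hamming distances:
  Calli_elegans vs Hylo_gracilis: 7
  Calli_elegans vs Bracho_nigra: 2
  Calli_elegans vs Junco_vulgaris: 7
  Calli_elegans vs Ficto_pallida: 5
  Hylo_gracilis vs Bracho_nigra: 9
  Hylo_gracilis vs Junco_vulgaris: 14
  Hylo_gracilis vs Ficto_pallida: 11
  Bracho_nigra vs Junco_vulgaris: 8
  Bracho_nigra vs Ficto_pallida: 5
  Junco_vulgaris vs Ficto_pallida: 9
The smallest is 2, between Calli_elegans and Bracho_nigra.

2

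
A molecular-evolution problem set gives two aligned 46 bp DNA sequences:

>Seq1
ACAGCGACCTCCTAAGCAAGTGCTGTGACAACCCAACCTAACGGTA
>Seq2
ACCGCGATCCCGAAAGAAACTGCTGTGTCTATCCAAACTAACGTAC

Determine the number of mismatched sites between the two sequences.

14

Mismatches occur at site 3 (A→C), site 8 (C→T), site 10 (T→C), site 12 (C→G), site 13 (T→A), site 17 (C→A), site 20 (G→C), site 28 (A→T), site 30 (A→T), site 32 (C→T), site 37 (C→A), site 44 (G→T), site 45 (T→A), site 46 (A→C).
That gives 14 mismatches out of 46 aligned sites, so the Hamming distance is 14.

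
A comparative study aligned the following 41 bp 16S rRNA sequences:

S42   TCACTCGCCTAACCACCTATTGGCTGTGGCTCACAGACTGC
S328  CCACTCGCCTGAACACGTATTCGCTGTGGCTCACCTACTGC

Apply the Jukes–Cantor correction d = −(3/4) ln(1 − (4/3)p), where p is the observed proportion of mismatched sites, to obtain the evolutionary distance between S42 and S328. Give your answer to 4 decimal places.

Differing sites — 1:T/C; 11:A/G; 13:C/A; 17:C/G; 22:G/C; 35:A/C; 36:G/T.
p = 7/41 = 0.170732.
d = −0.75 · ln(1 − (4/3)·0.170732) = −0.75 · ln(0.772357) = −0.75 · (-0.258308) = 0.1937.

0.1937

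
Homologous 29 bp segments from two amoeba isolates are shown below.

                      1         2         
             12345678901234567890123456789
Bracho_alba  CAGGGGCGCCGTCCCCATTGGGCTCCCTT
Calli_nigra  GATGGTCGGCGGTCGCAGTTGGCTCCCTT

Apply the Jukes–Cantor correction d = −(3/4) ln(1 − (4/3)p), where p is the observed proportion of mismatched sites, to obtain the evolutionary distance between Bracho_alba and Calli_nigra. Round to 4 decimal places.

Mismatches occur at site 1 (C↔G), site 3 (G↔T), site 6 (G↔T), site 9 (C↔G), site 12 (T↔G), site 13 (C↔T), site 15 (C↔G), site 18 (T↔G), site 20 (G↔T).
p = 9/29 = 0.310345.
d = −0.75 · ln(1 − (4/3)·0.310345) = −0.75 · ln(0.586207) = −0.75 · (-0.534082) = 0.4006.

0.4006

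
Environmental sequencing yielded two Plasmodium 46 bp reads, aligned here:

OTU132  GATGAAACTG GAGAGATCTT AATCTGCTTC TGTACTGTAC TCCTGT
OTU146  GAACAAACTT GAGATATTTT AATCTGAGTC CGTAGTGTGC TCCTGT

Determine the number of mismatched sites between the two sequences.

10

Differing sites — 3:T/A; 4:G/C; 10:G/T; 15:G/T; 18:C/T; 27:C/A; 28:T/G; 31:T/C; 35:C/G; 39:A/G.
That gives 10 mismatches out of 46 aligned sites, so the Hamming distance is 10.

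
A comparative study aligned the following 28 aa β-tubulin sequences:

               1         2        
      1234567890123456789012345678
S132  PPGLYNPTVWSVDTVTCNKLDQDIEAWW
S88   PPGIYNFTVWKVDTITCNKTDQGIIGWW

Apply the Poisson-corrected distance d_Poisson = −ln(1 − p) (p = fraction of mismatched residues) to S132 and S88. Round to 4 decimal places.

0.3365

Differing sites — 4:L/I; 7:P/F; 11:S/K; 15:V/I; 20:L/T; 23:D/G; 25:E/I; 26:A/G.
p = 8/28 = 0.285714.
d = −ln(1 − 0.285714) = −ln(0.714286) = 0.3365.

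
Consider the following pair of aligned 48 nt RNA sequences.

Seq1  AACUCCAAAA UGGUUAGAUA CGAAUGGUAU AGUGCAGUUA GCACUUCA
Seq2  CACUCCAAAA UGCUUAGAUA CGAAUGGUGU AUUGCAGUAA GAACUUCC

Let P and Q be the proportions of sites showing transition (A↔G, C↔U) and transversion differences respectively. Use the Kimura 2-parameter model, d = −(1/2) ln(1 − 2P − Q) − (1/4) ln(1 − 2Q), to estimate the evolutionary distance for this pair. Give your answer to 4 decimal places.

0.1631

Differing sites — 1:A/C (Tv); 13:G/C (Tv); 29:A/G (Ti); 32:G/U (Tv); 39:U/A (Tv); 42:C/A (Tv); 48:A/C (Tv).
Of the 7 differences, 1 transition and 6 transversions over 48 sites: P = 1/48 = 0.020833, Q = 6/48 = 0.125000.
d = −0.5·ln(0.833334) − 0.25·ln(0.750000) = −0.5·(-0.182321) − 0.25·(-0.287682) = 0.1631.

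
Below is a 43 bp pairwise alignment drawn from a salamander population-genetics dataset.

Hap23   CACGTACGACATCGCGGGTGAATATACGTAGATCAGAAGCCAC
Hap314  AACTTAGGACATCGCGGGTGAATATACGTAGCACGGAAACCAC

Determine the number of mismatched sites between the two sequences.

7

The sequences differ at positions 1 (C/A), 4 (G/T), 7 (C/G), 32 (A/C), 33 (T/A), 35 (A/G), 39 (G/A).
That gives 7 mismatches out of 43 aligned sites, so the Hamming distance is 7.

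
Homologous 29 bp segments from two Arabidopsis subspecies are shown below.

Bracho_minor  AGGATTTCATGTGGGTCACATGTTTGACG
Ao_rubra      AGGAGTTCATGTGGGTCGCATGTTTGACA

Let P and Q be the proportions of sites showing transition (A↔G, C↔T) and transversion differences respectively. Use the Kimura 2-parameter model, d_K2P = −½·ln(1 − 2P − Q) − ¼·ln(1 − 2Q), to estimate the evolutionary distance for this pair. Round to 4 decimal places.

Differing sites — 5:T/G (Tv); 18:A/G (Ti); 29:G/A (Ti).
Of the 3 differences, 2 transitions and 1 transversion over 29 sites: P = 2/29 = 0.068966, Q = 1/29 = 0.034483.
d = −0.5·ln(0.827585) − 0.25·ln(0.931034) = −0.5·(-0.189243) − 0.25·(-0.071459) = 0.1125.

0.1125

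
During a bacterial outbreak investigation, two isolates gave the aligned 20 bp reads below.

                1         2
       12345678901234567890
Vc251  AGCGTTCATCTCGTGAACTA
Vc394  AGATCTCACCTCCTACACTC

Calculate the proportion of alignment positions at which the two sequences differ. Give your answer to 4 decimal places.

0.4000

Mismatches occur at site 3 (C/A), site 4 (G/T), site 5 (T/C), site 9 (T/C), site 13 (G/C), site 15 (G/A), site 16 (A/C), site 20 (A/C).
There are 8 differences over 20 sites, so p = 8/20 = 0.4000.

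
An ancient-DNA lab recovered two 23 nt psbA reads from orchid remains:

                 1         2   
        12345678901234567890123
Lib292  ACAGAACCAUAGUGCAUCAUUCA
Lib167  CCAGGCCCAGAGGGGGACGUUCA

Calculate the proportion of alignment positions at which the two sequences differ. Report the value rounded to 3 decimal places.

The sequences differ at positions 1 (A/C), 5 (A/G), 6 (A/C), 10 (U/G), 13 (U/G), 15 (C/G), 16 (A/G), 17 (U/A), 19 (A/G).
There are 9 differences over 23 sites, so p = 9/23 = 0.391.

0.391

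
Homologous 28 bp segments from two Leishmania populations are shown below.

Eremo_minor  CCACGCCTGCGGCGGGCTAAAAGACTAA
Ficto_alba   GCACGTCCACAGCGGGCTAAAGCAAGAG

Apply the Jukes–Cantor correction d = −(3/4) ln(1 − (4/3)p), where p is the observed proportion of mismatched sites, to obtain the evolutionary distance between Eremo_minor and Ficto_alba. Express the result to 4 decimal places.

0.4850

Mismatches occur at site 1 (C→G), site 6 (C→T), site 8 (T→C), site 9 (G→A), site 11 (G→A), site 22 (A→G), site 23 (G→C), site 25 (C→A), site 26 (T→G), site 28 (A→G).
p = 10/28 = 0.357143.
d = −0.75 · ln(1 − (4/3)·0.357143) = −0.75 · ln(0.523809) = −0.75 · (-0.646628) = 0.4850.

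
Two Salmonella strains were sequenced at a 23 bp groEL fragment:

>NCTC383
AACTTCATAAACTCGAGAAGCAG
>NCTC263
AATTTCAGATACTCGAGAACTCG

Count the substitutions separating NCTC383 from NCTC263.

6

Differing sites — 3:C/T; 8:T/G; 10:A/T; 20:G/C; 21:C/T; 22:A/C.
That gives 6 mismatches out of 23 aligned sites, so the Hamming distance is 6.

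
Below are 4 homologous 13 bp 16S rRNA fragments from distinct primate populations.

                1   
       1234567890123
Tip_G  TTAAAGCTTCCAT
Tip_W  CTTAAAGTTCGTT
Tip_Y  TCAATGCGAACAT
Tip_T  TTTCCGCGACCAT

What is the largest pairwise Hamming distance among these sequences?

11

Pairwise Hamming distances:
  Tip_G vs Tip_W: 6
  Tip_G vs Tip_Y: 5
  Tip_G vs Tip_T: 5
  Tip_W vs Tip_Y: 11
  Tip_W vs Tip_T: 9
  Tip_Y vs Tip_T: 5
The largest is 11, between Tip_W and Tip_Y.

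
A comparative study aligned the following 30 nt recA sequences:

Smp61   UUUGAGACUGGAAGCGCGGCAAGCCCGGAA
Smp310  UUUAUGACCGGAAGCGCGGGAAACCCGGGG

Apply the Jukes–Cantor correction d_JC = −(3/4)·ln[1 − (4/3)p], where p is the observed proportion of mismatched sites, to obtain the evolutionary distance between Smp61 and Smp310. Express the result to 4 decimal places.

0.2795

Mismatches occur at site 4 (G↔A), site 5 (A↔U), site 9 (U↔C), site 20 (C↔G), site 23 (G↔A), site 29 (A↔G), site 30 (A↔G).
p = 7/30 = 0.233333.
d = −0.75 · ln(1 − (4/3)·0.233333) = −0.75 · ln(0.688889) = −0.75 · (-0.372675) = 0.2795.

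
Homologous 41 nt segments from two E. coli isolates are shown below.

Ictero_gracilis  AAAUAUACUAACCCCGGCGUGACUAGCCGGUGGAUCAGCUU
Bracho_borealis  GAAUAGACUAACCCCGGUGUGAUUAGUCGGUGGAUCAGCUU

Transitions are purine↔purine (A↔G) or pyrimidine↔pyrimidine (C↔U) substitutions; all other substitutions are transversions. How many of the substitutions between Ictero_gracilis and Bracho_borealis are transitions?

4

Differing sites — 1:A/G (Ti); 6:U/G (Tv); 18:C/U (Ti); 23:C/U (Ti); 27:C/U (Ti).
Of the 5 differences, 4 transitions and 1 transversion, so the answer is 4.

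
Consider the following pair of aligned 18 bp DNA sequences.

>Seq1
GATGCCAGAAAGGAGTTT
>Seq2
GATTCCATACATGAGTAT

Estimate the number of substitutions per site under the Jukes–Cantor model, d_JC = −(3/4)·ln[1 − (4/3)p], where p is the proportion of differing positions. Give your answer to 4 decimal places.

The sequences differ at positions 4 (G/T), 8 (G/T), 10 (A/C), 12 (G/T), 17 (T/A).
p = 5/18 = 0.277778.
d = −0.75 · ln(1 − (4/3)·0.277778) = −0.75 · ln(0.629629) = −0.75 · (-0.462625) = 0.3470.

0.3470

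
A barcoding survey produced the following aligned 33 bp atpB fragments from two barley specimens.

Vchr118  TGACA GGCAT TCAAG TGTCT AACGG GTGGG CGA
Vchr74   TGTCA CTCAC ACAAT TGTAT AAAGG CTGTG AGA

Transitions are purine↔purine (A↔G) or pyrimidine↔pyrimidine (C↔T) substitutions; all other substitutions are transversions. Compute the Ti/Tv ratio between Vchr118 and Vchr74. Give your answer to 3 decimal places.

0.100

Differing sites — 3:A/T (Tv); 6:G/C (Tv); 7:G/T (Tv); 10:T/C (Ti); 11:T/A (Tv); 15:G/T (Tv); 19:C/A (Tv); 23:C/A (Tv); 26:G/C (Tv); 29:G/T (Tv); 31:C/A (Tv).
Of the 11 differences, 1 transition and 10 transversions, so Ti/Tv = 1/10 = 0.100.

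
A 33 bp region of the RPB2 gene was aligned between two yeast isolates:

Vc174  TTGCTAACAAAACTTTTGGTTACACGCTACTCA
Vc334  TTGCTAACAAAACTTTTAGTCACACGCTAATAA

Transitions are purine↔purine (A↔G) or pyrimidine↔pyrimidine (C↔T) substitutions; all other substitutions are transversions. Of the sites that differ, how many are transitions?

2

The sequences differ at positions 18 (G/A, transition), 21 (T/C, transition), 30 (C/A, transversion), 32 (C/A, transversion).
Of the 4 differences, 2 transitions and 2 transversions, so the answer is 2.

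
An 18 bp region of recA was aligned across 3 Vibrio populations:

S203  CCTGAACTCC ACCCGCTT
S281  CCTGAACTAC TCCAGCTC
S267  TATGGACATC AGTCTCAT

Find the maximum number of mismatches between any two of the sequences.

Pairwise Hamming distances:
  S203 vs S281: 4
  S203 vs S267: 9
  S281 vs S267: 12
The largest is 12, between S281 and S267.

12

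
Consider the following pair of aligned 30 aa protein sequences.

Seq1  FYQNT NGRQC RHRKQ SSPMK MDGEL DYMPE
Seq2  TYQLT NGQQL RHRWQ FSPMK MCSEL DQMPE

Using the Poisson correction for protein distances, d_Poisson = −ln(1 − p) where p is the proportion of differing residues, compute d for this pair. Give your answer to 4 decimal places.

Differing sites — 1:F/T; 4:N/L; 8:R/Q; 10:C/L; 14:K/W; 16:S/F; 22:D/C; 23:G/S; 27:Y/Q.
p = 9/30 = 0.300000.
d = −ln(1 − 0.300000) = −ln(0.700000) = 0.3567.

0.3567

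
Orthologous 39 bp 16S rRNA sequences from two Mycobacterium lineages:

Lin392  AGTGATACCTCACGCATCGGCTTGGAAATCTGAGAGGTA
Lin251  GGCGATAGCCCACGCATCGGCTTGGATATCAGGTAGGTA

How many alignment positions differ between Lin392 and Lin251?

8

Differing sites — 1:A/G; 3:T/C; 8:C/G; 10:T/C; 27:A/T; 31:T/A; 33:A/G; 34:G/T.
That gives 8 mismatches out of 39 aligned sites, so the Hamming distance is 8.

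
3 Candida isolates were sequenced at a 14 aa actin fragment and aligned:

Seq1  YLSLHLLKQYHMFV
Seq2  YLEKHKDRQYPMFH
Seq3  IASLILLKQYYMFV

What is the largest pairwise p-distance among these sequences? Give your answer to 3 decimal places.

0.714

Pairwise Hamming distances:
  Seq1 vs Seq2: 7
  Seq1 vs Seq3: 4
  Seq2 vs Seq3: 10
The largest is 10 mismatches, between Seq2 and Seq3; p = 10/14 = 0.714.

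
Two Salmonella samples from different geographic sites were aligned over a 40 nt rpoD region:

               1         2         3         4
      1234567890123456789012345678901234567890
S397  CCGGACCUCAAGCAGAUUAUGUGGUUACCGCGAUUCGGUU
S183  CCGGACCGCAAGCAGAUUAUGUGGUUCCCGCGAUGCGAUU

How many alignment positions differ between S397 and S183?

4

Differing sites — 8:U/G; 27:A/C; 35:U/G; 38:G/A.
That gives 4 mismatches out of 40 aligned sites, so the Hamming distance is 4.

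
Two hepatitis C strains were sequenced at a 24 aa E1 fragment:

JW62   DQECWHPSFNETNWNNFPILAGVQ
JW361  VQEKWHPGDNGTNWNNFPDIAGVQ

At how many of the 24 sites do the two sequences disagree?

The sequences differ at positions 1 (D/V), 4 (C/K), 8 (S/G), 9 (F/D), 11 (E/G), 19 (I/D), 20 (L/I).
That gives 7 mismatches out of 24 aligned sites, so the Hamming distance is 7.

7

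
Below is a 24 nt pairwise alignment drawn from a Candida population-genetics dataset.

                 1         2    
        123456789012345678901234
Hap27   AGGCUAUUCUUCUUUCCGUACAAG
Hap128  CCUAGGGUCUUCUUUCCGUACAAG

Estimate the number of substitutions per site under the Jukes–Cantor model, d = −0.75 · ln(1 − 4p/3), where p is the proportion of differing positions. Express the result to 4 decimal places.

Mismatches occur at site 1 (A→C), site 2 (G→C), site 3 (G→U), site 4 (C→A), site 5 (U→G), site 6 (A→G), site 7 (U→G).
p = 7/24 = 0.291667.
d = −0.75 · ln(1 − (4/3)·0.291667) = −0.75 · ln(0.611111) = −0.75 · (-0.492477) = 0.3694.

0.3694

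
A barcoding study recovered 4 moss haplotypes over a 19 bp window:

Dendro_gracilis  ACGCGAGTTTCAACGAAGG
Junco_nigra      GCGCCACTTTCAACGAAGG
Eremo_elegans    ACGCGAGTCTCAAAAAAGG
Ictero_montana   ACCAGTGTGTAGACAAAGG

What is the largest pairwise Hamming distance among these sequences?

10

Pairwise Hamming distances:
  Dendro_gracilis vs Junco_nigra: 3
  Dendro_gracilis vs Eremo_elegans: 3
  Dendro_gracilis vs Ictero_montana: 7
  Junco_nigra vs Eremo_elegans: 6
  Junco_nigra vs Ictero_montana: 10
  Eremo_elegans vs Ictero_montana: 7
The largest is 10, between Junco_nigra and Ictero_montana.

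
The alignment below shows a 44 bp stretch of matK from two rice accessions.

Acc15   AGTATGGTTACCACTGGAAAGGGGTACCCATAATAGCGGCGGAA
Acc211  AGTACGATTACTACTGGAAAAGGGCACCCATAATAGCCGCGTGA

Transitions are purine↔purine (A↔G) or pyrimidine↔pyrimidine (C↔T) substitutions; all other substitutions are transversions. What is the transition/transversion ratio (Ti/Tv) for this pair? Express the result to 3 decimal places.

3.000

The sequences differ at positions 5 (T/C, transition), 7 (G/A, transition), 12 (C/T, transition), 21 (G/A, transition), 25 (T/C, transition), 38 (G/C, transversion), 42 (G/T, transversion), 43 (A/G, transition).
Of the 8 differences, 6 transitions and 2 transversions, so Ti/Tv = 6/2 = 3.000.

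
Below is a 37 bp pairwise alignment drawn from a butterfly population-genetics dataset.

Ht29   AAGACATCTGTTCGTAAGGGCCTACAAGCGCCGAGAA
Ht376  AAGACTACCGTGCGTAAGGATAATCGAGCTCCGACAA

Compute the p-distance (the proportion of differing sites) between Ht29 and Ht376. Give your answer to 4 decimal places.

Differing sites — 6:A/T; 7:T/A; 9:T/C; 12:T/G; 20:G/A; 21:C/T; 22:C/A; 23:T/A; 24:A/T; 26:A/G; 30:G/T; 35:G/C.
There are 12 differences over 37 sites, so p = 12/37 = 0.3243.

0.3243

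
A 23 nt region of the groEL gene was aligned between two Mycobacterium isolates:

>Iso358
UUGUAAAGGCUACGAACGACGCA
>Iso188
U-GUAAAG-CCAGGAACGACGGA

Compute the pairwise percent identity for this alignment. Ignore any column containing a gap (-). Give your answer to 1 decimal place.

Excluding the 2 gap columns leaves 21 comparable sites.
Differing sites — 11:U/C; 13:C/G; 22:C/G.
18 of the 21 comparable sites match, so the percent identity is 18/21 × 100 = 85.7%.

85.7%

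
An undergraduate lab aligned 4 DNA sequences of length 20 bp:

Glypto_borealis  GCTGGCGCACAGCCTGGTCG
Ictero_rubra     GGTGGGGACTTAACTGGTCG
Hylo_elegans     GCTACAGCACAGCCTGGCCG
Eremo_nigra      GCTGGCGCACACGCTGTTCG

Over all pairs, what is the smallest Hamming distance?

Pairwise Hamming distances:
  Glypto_borealis vs Ictero_rubra: 8
  Glypto_borealis vs Hylo_elegans: 4
  Glypto_borealis vs Eremo_nigra: 3
  Ictero_rubra vs Hylo_elegans: 11
  Ictero_rubra vs Eremo_nigra: 9
  Hylo_elegans vs Eremo_nigra: 7
The smallest is 3, between Glypto_borealis and Eremo_nigra.

3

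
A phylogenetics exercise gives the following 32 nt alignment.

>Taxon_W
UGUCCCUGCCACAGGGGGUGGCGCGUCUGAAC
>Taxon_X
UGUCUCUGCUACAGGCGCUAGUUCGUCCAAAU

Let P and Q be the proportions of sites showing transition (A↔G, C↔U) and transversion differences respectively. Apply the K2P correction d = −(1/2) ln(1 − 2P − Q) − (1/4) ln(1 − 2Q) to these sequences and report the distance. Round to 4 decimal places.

The sequences differ at positions 5 (C/U, transition), 10 (C/U, transition), 16 (G/C, transversion), 18 (G/C, transversion), 20 (G/A, transition), 22 (C/U, transition), 23 (G/U, transversion), 28 (U/C, transition), 29 (G/A, transition), 32 (C/U, transition).
Of the 10 differences, 7 transitions and 3 transversions over 32 sites: P = 7/32 = 0.218750, Q = 3/32 = 0.093750.
d = −0.5·ln(0.468750) − 0.25·ln(0.812500) = −0.5·(-0.757686) − 0.25·(-0.207639) = 0.4308.

0.4308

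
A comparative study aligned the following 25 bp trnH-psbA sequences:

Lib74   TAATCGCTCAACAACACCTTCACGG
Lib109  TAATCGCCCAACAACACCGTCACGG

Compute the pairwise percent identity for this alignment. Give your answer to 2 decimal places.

92.00%

Mismatches occur at site 8 (T↔C), site 19 (T↔G).
23 of the 25 sites match, so the percent identity is 23/25 × 100 = 92.00%.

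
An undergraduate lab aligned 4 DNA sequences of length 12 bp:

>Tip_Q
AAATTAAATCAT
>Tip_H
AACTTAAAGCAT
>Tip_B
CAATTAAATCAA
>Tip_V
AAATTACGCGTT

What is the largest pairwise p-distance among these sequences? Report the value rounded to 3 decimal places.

0.583

Pairwise Hamming distances:
  Tip_Q vs Tip_H: 2
  Tip_Q vs Tip_B: 2
  Tip_Q vs Tip_V: 5
  Tip_H vs Tip_B: 4
  Tip_H vs Tip_V: 6
  Tip_B vs Tip_V: 7
The largest is 7 mismatches, between Tip_B and Tip_V; p = 7/12 = 0.583.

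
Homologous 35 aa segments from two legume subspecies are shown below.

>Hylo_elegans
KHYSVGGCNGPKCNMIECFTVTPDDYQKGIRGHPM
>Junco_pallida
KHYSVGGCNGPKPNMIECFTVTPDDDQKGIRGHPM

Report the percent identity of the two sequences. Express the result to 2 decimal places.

The sequences differ at positions 13 (C/P), 26 (Y/D).
33 of the 35 sites match, so the percent identity is 33/35 × 100 = 94.29%.

94.29%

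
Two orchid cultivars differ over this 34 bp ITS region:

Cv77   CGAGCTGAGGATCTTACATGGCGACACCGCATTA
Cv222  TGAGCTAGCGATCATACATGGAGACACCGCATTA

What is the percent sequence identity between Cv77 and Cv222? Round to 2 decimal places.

82.35%

The sequences differ at positions 1 (C/T), 7 (G/A), 8 (A/G), 9 (G/C), 14 (T/A), 22 (C/A).
28 of the 34 sites match, so the percent identity is 28/34 × 100 = 82.35%.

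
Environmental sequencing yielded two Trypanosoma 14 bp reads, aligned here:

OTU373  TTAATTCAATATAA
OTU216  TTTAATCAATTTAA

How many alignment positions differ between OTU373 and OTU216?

The sequences differ at positions 3 (A/T), 5 (T/A), 11 (A/T).
That gives 3 mismatches out of 14 aligned sites, so the Hamming distance is 3.

3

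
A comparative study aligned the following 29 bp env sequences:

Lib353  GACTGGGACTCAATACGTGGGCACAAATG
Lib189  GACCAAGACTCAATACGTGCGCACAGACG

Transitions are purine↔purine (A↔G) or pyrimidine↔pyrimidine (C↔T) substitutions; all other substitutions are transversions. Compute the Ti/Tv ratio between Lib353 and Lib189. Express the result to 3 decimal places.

Mismatches occur at site 4 (T/C, transition), site 5 (G/A, transition), site 6 (G/A, transition), site 20 (G/C, transversion), site 26 (A/G, transition), site 28 (T/C, transition).
Of the 6 differences, 5 transitions and 1 transversion, so Ti/Tv = 5/1 = 5.000.

5.000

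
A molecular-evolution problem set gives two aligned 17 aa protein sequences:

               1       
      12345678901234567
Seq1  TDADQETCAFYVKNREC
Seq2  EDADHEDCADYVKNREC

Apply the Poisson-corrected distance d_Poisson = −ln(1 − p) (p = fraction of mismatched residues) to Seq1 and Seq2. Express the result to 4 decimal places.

The sequences differ at positions 1 (T/E), 5 (Q/H), 7 (T/D), 10 (F/D).
p = 4/17 = 0.235294.
d = −ln(1 − 0.235294) = −ln(0.764706) = 0.2683.

0.2683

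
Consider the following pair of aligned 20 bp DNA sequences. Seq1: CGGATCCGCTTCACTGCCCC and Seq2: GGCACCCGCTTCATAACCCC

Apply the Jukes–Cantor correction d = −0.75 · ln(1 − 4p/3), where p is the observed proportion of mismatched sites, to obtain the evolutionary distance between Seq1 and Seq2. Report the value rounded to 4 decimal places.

Mismatches occur at site 1 (C↔G), site 3 (G↔C), site 5 (T↔C), site 14 (C↔T), site 15 (T↔A), site 16 (G↔A).
p = 6/20 = 0.300000.
d = −0.75 · ln(1 − (4/3)·0.300000) = −0.75 · ln(0.600000) = −0.75 · (-0.510826) = 0.3831.

0.3831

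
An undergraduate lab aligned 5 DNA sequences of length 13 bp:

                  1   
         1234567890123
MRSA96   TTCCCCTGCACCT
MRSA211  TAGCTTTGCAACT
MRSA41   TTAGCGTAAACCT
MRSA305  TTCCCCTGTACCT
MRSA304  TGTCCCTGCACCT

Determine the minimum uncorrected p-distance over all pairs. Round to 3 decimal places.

Pairwise Hamming distances:
  MRSA96 vs MRSA211: 5
  MRSA96 vs MRSA41: 5
  MRSA96 vs MRSA305: 1
  MRSA96 vs MRSA304: 2
  MRSA211 vs MRSA41: 8
  MRSA211 vs MRSA305: 6
  MRSA211 vs MRSA304: 5
  MRSA41 vs MRSA305: 5
  MRSA41 vs MRSA304: 6
  MRSA305 vs MRSA304: 3
The smallest is 1 mismatch, between MRSA96 and MRSA305; p = 1/13 = 0.077.

0.077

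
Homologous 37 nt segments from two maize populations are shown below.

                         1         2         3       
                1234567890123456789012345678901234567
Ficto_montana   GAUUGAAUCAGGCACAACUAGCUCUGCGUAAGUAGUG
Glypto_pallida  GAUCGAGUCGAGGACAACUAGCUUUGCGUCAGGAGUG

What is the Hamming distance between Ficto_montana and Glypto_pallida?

The sequences differ at positions 4 (U/C), 7 (A/G), 10 (A/G), 11 (G/A), 13 (C/G), 24 (C/U), 30 (A/C), 33 (U/G).
That gives 8 mismatches out of 37 aligned sites, so the Hamming distance is 8.

8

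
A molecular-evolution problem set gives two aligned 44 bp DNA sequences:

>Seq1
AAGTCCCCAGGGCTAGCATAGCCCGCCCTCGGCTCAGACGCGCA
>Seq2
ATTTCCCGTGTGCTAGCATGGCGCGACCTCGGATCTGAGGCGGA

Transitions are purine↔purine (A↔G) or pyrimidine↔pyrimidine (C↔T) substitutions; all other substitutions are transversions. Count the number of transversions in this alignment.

11

The sequences differ at positions 2 (A/T, transversion), 3 (G/T, transversion), 8 (C/G, transversion), 9 (A/T, transversion), 11 (G/T, transversion), 20 (A/G, transition), 23 (C/G, transversion), 26 (C/A, transversion), 33 (C/A, transversion), 36 (A/T, transversion), 39 (C/G, transversion), 43 (C/G, transversion).
Of the 12 differences, 1 transition and 11 transversions, so the answer is 11.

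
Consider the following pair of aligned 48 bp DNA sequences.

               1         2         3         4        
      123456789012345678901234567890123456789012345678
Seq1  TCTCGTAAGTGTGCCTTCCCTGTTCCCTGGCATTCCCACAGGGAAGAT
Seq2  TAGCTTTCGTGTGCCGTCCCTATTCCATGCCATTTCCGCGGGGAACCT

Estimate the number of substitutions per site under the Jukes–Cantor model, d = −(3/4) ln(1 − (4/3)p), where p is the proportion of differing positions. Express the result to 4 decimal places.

Mismatches occur at site 2 (C/A), site 3 (T/G), site 5 (G/T), site 7 (A/T), site 8 (A/C), site 16 (T/G), site 22 (G/A), site 27 (C/A), site 30 (G/C), site 35 (C/T), site 38 (A/G), site 40 (A/G), site 46 (G/C), site 47 (A/C).
p = 14/48 = 0.291667.
d = −0.75 · ln(1 − (4/3)·0.291667) = −0.75 · ln(0.611111) = −0.75 · (-0.492477) = 0.3694.

0.3694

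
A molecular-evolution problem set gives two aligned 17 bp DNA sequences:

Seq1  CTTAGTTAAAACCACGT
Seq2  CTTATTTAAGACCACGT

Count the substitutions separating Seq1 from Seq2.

2

The sequences differ at positions 5 (G/T), 10 (A/G).
That gives 2 mismatches out of 17 aligned sites, so the Hamming distance is 2.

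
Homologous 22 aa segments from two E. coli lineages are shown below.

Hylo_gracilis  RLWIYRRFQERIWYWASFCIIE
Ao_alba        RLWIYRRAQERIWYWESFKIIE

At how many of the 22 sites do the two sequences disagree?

Mismatches occur at site 8 (F→A), site 16 (A→E), site 19 (C→K).
That gives 3 mismatches out of 22 aligned sites, so the Hamming distance is 3.

3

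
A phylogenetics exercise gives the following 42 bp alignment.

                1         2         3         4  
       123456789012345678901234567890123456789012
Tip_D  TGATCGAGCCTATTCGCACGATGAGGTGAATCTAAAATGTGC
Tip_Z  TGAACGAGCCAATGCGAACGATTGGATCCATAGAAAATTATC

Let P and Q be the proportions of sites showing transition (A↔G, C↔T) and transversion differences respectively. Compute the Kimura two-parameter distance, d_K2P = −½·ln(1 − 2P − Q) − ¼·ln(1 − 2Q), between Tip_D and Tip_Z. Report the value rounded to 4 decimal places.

0.4516

Mismatches occur at site 4 (T↔A, transversion), site 11 (T↔A, transversion), site 14 (T↔G, transversion), site 17 (C↔A, transversion), site 23 (G↔T, transversion), site 24 (A↔G, transition), site 26 (G↔A, transition), site 28 (G↔C, transversion), site 29 (A↔C, transversion), site 32 (C↔A, transversion), site 33 (T↔G, transversion), site 39 (G↔T, transversion), site 40 (T↔A, transversion), site 41 (G↔T, transversion).
Of the 14 differences, 2 transitions and 12 transversions over 42 sites: P = 2/42 = 0.047619, Q = 12/42 = 0.285714.
d = −0.5·ln(0.619048) − 0.25·ln(0.428572) = −0.5·(-0.479572) − 0.25·(-0.847297) = 0.4516.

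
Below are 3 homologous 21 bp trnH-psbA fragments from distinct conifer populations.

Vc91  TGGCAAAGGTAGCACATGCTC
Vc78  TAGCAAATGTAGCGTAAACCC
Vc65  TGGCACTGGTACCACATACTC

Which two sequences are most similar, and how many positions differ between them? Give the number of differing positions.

Pairwise Hamming distances:
  Vc91 vs Vc78: 7
  Vc91 vs Vc65: 4
  Vc78 vs Vc65: 9
The smallest is 4, between Vc91 and Vc65.

4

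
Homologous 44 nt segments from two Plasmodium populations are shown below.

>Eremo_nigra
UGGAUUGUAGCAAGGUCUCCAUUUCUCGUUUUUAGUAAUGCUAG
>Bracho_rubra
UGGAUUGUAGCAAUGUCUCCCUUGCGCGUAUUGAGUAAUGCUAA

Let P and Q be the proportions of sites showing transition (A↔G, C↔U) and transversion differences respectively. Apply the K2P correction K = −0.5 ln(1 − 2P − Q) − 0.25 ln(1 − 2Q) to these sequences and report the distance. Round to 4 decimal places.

0.1799

Mismatches occur at site 14 (G→U, transversion), site 21 (A→C, transversion), site 24 (U→G, transversion), site 26 (U→G, transversion), site 30 (U→A, transversion), site 33 (U→G, transversion), site 44 (G→A, transition).
Of the 7 differences, 1 transition and 6 transversions over 44 sites: P = 1/44 = 0.022727, Q = 6/44 = 0.136364.
d = −0.5·ln(0.818182) − 0.25·ln(0.727272) = −0.5·(-0.200670) − 0.25·(-0.318455) = 0.1799.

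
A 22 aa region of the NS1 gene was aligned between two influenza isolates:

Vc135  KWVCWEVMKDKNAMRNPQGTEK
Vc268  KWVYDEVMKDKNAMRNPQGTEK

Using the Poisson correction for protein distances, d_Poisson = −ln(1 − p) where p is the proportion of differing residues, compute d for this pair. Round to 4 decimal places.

0.0953

Differing sites — 4:C/Y; 5:W/D.
p = 2/22 = 0.090909.
d = −ln(1 − 0.090909) = −ln(0.909091) = 0.0953.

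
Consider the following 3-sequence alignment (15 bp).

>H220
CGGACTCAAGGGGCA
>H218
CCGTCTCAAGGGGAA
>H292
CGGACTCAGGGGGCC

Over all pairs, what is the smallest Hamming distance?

2

Pairwise Hamming distances:
  H220 vs H218: 3
  H220 vs H292: 2
  H218 vs H292: 5
The smallest is 2, between H220 and H292.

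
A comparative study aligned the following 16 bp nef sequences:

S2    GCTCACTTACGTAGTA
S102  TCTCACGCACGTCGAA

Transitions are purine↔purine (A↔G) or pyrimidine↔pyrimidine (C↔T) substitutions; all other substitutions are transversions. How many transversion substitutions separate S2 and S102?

4

Differing sites — 1:G/T (Tv); 7:T/G (Tv); 8:T/C (Ti); 13:A/C (Tv); 15:T/A (Tv).
Of the 5 differences, 1 transition and 4 transversions, so the answer is 4.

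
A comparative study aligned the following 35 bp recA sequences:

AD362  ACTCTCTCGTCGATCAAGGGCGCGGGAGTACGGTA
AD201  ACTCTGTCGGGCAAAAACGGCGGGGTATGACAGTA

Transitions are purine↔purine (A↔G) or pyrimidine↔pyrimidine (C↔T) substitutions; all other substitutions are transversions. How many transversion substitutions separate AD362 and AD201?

11

The sequences differ at positions 6 (C/G, transversion), 10 (T/G, transversion), 11 (C/G, transversion), 12 (G/C, transversion), 14 (T/A, transversion), 15 (C/A, transversion), 18 (G/C, transversion), 23 (C/G, transversion), 26 (G/T, transversion), 28 (G/T, transversion), 29 (T/G, transversion), 32 (G/A, transition).
Of the 12 differences, 1 transition and 11 transversions, so the answer is 11.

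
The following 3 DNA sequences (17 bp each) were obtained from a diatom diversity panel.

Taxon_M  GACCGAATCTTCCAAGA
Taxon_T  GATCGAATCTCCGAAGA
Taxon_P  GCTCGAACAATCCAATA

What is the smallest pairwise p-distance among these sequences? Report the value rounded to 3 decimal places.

0.176

Pairwise Hamming distances:
  Taxon_M vs Taxon_T: 3
  Taxon_M vs Taxon_P: 6
  Taxon_T vs Taxon_P: 7
The smallest is 3 mismatches, between Taxon_M and Taxon_T; p = 3/17 = 0.176.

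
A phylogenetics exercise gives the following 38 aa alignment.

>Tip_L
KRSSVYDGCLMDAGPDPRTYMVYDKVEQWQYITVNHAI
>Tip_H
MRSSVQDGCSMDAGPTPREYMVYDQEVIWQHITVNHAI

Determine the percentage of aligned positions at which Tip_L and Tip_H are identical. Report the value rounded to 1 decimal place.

73.7%

The sequences differ at positions 1 (K/M), 6 (Y/Q), 10 (L/S), 16 (D/T), 19 (T/E), 25 (K/Q), 26 (V/E), 27 (E/V), 28 (Q/I), 31 (Y/H).
28 of the 38 sites match, so the percent identity is 28/38 × 100 = 73.7%.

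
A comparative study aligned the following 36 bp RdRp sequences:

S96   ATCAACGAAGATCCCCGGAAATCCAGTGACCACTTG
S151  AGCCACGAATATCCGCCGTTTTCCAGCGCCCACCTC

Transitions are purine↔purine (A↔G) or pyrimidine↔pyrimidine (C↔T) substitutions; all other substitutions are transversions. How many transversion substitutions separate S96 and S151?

Mismatches occur at site 2 (T↔G, transversion), site 4 (A↔C, transversion), site 10 (G↔T, transversion), site 15 (C↔G, transversion), site 17 (G↔C, transversion), site 19 (A↔T, transversion), site 20 (A↔T, transversion), site 21 (A↔T, transversion), site 27 (T↔C, transition), site 29 (A↔C, transversion), site 34 (T↔C, transition), site 36 (G↔C, transversion).
Of the 12 differences, 2 transitions and 10 transversions, so the answer is 10.

10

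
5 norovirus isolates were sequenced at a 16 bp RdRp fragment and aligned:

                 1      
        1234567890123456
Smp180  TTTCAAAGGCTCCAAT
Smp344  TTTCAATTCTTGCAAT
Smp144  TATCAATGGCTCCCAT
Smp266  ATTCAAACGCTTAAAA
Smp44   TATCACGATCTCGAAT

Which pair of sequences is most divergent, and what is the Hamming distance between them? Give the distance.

9

Pairwise Hamming distances:
  Smp180 vs Smp344: 5
  Smp180 vs Smp144: 3
  Smp180 vs Smp266: 5
  Smp180 vs Smp44: 6
  Smp344 vs Smp144: 6
  Smp344 vs Smp266: 8
  Smp344 vs Smp44: 8
  Smp144 vs Smp266: 8
  Smp144 vs Smp44: 6
  Smp266 vs Smp44: 9
The largest is 9, between Smp266 and Smp44.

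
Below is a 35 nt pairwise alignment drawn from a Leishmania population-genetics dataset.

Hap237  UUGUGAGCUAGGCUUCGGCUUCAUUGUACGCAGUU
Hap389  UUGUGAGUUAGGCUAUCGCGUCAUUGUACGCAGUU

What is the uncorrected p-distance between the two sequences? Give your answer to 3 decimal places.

Mismatches occur at site 8 (C→U), site 15 (U→A), site 16 (C→U), site 17 (G→C), site 20 (U→G).
There are 5 differences over 35 sites, so p = 5/35 = 0.143.

0.143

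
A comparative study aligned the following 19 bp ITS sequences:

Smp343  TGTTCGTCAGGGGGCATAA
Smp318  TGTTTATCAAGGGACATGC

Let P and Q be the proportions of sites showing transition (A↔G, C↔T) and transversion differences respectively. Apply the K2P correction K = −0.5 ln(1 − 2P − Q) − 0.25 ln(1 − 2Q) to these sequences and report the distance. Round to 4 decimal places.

0.4603

Mismatches occur at site 5 (C/T, transition), site 6 (G/A, transition), site 10 (G/A, transition), site 14 (G/A, transition), site 18 (A/G, transition), site 19 (A/C, transversion).
Of the 6 differences, 5 transitions and 1 transversion over 19 sites: P = 5/19 = 0.263158, Q = 1/19 = 0.052632.
d = −0.5·ln(0.421052) − 0.25·ln(0.894736) = −0.5·(-0.864999) − 0.25·(-0.111227) = 0.4603.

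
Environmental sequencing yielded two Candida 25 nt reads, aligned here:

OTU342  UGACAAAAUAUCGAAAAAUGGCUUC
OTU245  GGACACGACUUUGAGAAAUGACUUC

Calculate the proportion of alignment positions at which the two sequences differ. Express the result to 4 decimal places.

0.3200

Differing sites — 1:U/G; 6:A/C; 7:A/G; 9:U/C; 10:A/U; 12:C/U; 15:A/G; 21:G/A.
There are 8 differences over 25 sites, so p = 8/25 = 0.3200.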